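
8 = 8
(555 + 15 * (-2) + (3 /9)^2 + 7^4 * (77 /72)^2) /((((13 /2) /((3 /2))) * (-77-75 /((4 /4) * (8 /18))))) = -16957705 /5520528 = -3.07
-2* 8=-16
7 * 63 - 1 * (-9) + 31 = 481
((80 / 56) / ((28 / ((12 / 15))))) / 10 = 1 / 245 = 0.00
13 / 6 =2.17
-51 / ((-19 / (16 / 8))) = 102 / 19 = 5.37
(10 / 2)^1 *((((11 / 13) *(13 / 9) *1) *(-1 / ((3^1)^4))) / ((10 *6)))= -0.00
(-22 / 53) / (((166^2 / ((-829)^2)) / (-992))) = 3749586896 / 365117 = 10269.55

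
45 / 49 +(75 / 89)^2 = 632070 / 388129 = 1.63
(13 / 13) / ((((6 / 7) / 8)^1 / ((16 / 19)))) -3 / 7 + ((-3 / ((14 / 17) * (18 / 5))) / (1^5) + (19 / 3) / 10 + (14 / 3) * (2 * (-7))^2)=2451773 / 2660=921.72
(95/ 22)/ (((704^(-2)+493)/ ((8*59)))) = 53166080/ 12859931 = 4.13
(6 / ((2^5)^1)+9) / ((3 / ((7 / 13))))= 343 / 208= 1.65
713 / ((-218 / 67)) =-219.13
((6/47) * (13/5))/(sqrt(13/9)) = 18 * sqrt(13)/235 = 0.28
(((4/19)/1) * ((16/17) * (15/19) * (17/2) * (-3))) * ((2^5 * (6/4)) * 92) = -6359040/361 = -17615.07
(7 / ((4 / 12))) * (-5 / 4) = -105 / 4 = -26.25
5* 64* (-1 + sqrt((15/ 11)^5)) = -320 + 72000* sqrt(165)/ 1331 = 374.86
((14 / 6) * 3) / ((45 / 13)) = 91 / 45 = 2.02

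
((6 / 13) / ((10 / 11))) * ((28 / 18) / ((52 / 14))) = 539 / 2535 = 0.21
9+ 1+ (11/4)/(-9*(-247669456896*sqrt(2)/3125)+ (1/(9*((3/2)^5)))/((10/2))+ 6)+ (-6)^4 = 22905261352238284800000*sqrt(2)/11882217367861096528401788046887+ 124145407059412736527199743238484751/95057738942888772227214304375096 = 1306.00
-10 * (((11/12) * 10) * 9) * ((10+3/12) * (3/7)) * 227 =-23034825/28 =-822672.32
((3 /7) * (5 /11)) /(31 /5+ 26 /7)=75 /3817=0.02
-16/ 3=-5.33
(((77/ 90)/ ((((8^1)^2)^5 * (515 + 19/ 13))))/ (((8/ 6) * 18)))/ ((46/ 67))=67067/ 716296434965544960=0.00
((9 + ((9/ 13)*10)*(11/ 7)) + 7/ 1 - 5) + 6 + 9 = 3356/ 91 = 36.88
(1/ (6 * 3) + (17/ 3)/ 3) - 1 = 17/ 18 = 0.94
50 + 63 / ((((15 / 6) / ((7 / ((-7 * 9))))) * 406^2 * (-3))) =8830501 / 176610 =50.00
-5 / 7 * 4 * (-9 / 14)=90 / 49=1.84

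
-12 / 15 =-4 / 5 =-0.80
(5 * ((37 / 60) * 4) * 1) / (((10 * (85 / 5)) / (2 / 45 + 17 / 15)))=1961 / 22950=0.09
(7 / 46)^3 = 343 / 97336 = 0.00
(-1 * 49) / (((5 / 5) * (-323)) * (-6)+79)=-49 / 2017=-0.02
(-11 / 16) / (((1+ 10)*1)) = -1 / 16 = -0.06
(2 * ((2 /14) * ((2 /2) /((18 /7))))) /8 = 1 /72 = 0.01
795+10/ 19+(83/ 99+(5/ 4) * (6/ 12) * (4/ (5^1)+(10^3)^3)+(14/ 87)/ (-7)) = 68186336933837/ 109098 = 625000796.84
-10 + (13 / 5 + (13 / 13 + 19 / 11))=-257 / 55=-4.67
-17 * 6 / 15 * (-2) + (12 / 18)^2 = 632 / 45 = 14.04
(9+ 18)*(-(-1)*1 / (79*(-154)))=-27 / 12166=-0.00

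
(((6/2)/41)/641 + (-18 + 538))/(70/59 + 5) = 806301257/9592565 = 84.05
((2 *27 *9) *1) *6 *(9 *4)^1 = 104976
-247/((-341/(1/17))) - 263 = -1524364/5797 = -262.96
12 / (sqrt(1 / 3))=12 * sqrt(3)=20.78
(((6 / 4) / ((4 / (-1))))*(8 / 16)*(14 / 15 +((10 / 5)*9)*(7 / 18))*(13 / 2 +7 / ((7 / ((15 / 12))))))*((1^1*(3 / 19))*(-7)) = 77469 / 6080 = 12.74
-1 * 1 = -1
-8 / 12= -2 / 3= -0.67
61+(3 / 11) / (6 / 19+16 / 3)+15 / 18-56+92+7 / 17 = 8877956 / 90321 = 98.29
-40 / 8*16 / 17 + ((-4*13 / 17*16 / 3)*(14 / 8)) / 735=-25408 / 5355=-4.74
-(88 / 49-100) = 4812 / 49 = 98.20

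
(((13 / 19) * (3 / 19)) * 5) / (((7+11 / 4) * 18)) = 10 / 3249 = 0.00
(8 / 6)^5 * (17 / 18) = 3.98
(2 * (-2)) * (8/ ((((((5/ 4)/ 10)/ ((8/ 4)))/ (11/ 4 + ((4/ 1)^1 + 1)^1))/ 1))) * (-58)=230144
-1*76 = -76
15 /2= 7.50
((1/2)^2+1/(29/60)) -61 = -6807/116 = -58.68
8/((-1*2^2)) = -2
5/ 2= 2.50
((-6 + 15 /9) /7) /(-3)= 13 /63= 0.21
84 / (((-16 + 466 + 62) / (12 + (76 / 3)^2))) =107.26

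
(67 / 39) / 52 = 0.03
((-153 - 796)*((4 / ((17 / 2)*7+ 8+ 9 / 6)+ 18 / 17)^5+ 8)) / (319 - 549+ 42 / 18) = 20520754490145030056 / 505579562254438173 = 40.59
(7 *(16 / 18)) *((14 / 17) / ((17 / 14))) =10976 / 2601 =4.22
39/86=0.45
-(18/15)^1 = -6/5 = -1.20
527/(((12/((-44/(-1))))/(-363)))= -701437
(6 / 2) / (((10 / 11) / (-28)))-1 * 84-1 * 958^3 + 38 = -4396090252 / 5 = -879218050.40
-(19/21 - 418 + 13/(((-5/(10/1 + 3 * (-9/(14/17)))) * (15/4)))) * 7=70227/25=2809.08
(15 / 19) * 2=1.58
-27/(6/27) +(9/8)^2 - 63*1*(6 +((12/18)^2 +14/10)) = -196619/320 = -614.43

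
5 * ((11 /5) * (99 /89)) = 1089 /89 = 12.24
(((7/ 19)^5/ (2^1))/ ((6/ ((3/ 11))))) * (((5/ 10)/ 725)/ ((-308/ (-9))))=21609/ 6950905112800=0.00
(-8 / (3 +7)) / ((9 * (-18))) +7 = 2837 / 405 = 7.00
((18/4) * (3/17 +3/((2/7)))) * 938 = 1532223/34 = 45065.38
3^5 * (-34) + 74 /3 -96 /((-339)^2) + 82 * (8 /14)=-732089408 /89383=-8190.48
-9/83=-0.11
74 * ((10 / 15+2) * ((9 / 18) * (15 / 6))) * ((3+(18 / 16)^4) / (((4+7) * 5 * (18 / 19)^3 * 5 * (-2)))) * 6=-1594518589 / 109486080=-14.56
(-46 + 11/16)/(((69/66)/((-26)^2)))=-1347775/46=-29299.46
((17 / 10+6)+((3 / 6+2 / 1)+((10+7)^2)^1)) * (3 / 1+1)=5984 / 5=1196.80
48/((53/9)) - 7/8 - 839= -352651/424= -831.72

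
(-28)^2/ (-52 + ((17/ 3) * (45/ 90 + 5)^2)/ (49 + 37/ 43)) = -20170752/ 1249405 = -16.14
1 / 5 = 0.20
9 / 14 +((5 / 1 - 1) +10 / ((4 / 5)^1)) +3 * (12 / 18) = 134 / 7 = 19.14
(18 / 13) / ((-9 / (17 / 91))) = -34 / 1183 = -0.03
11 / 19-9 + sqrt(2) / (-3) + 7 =-27 / 19-sqrt(2) / 3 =-1.89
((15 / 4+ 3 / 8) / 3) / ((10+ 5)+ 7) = 0.06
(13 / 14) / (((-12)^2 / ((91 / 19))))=169 / 5472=0.03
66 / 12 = 11 / 2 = 5.50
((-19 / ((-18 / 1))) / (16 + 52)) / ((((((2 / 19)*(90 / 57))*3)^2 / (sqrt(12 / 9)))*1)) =0.07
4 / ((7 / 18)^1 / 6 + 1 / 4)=216 / 17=12.71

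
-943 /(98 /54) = -25461 /49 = -519.61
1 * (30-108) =-78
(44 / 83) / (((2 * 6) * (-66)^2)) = 1 / 98604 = 0.00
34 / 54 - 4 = -91 / 27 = -3.37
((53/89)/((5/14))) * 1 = 742/445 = 1.67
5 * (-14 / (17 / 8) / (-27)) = 560 / 459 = 1.22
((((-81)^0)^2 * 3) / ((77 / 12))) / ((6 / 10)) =60 / 77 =0.78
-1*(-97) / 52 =97 / 52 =1.87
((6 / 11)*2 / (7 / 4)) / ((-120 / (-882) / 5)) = 252 / 11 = 22.91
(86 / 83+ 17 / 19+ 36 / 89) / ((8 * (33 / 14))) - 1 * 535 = -3303144807 / 6175532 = -534.88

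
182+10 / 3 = 556 / 3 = 185.33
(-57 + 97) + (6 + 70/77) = 516/11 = 46.91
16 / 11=1.45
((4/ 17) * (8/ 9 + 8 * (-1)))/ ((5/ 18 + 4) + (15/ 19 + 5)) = -9728/ 58531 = -0.17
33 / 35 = 0.94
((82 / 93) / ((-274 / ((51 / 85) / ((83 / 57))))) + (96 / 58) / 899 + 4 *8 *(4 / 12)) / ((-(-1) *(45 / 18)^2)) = 6120622636 / 3586129125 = 1.71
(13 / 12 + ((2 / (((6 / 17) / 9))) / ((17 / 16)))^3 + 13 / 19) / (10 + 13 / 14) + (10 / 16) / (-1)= 705987007 / 69768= 10119.07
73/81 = 0.90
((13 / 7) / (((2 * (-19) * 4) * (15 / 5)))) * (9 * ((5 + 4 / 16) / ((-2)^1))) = 117 / 1216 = 0.10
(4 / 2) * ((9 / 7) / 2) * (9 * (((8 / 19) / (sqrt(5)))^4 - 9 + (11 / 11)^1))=-301552632 / 3258025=-92.56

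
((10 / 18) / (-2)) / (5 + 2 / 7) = -35 / 666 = -0.05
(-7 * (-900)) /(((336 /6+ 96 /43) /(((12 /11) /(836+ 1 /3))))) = 1219050 /8638487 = 0.14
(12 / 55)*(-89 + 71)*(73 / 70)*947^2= -7070442156 / 1925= -3672956.96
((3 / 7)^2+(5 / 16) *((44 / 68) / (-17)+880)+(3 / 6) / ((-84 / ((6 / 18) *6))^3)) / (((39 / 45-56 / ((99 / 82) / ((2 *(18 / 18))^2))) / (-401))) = 64972063686475 / 108735578364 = 597.52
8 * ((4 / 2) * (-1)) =-16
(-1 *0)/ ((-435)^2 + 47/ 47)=0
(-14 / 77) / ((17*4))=-1 / 374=-0.00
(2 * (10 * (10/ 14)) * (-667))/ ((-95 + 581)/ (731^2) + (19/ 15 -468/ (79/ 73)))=22.10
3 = 3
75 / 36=25 / 12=2.08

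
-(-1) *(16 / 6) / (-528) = -1 / 198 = -0.01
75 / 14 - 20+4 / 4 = -13.64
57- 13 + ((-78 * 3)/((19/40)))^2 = 87625484/361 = 242729.87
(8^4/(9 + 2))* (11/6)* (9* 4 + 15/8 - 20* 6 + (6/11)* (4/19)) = -11700992/209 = -55985.61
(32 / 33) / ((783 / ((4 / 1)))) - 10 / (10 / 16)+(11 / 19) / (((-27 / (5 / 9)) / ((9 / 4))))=-31463131 / 1963764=-16.02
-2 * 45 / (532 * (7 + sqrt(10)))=-15 / 494 + 15 * sqrt(10) / 3458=-0.02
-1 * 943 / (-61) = 943 / 61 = 15.46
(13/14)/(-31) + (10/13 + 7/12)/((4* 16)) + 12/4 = 6480475/2166528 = 2.99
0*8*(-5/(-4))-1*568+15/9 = -566.33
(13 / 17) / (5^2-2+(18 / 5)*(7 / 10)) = 325 / 10846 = 0.03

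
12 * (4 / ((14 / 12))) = 288 / 7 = 41.14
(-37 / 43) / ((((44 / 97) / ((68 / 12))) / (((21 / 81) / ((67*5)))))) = -427091 / 51339420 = -0.01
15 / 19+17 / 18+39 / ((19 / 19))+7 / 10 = 35426 / 855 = 41.43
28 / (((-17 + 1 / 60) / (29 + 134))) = -273840 / 1019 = -268.73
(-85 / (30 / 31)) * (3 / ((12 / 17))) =-8959 / 24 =-373.29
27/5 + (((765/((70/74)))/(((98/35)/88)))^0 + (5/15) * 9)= 47/5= 9.40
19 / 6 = 3.17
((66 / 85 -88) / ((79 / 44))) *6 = -1957296 / 6715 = -291.48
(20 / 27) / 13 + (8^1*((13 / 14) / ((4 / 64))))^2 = 242971604 / 17199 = 14127.08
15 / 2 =7.50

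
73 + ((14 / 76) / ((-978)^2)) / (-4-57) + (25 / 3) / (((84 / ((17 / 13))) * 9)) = 73.01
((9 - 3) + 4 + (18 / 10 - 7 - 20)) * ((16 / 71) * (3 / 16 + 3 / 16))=-456 / 355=-1.28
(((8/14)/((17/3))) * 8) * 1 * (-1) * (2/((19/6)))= -1152/2261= -0.51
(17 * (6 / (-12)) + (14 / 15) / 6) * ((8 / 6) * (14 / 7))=-3004 / 135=-22.25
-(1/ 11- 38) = 417/ 11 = 37.91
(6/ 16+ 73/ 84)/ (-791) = -209/ 132888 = -0.00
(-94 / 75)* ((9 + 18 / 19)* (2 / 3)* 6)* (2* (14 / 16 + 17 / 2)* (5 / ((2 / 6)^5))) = -21585690 / 19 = -1136088.95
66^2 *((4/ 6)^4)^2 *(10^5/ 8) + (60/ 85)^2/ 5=2238016104976/ 1053405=2124554.28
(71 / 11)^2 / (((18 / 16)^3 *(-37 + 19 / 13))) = -16776448 / 20376279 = -0.82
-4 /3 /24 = -1 /18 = -0.06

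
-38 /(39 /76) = -2888 /39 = -74.05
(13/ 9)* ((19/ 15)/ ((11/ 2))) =494/ 1485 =0.33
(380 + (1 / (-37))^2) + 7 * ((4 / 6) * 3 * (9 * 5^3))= 22081971 / 1369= 16130.00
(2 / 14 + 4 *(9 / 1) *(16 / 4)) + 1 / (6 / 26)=3118 / 21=148.48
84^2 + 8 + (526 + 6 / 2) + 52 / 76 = 7593.68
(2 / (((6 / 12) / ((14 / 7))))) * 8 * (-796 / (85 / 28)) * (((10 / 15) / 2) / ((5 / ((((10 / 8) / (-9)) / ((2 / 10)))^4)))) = -87062500 / 334611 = -260.19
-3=-3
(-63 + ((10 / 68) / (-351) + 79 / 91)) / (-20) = 5190407 / 1670760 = 3.11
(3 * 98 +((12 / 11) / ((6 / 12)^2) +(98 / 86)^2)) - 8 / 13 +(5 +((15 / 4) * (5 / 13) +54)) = 380205737 / 1057628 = 359.49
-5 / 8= -0.62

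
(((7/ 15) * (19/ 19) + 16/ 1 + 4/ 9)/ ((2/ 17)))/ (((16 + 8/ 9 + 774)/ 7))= 90559/ 71180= 1.27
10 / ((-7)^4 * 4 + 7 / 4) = 0.00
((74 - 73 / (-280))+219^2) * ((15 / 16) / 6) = 13449873 / 1792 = 7505.51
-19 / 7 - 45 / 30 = -59 / 14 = -4.21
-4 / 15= -0.27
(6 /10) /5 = 0.12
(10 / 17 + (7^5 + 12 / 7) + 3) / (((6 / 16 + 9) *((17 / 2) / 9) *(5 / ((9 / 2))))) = 432143424 / 252875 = 1708.92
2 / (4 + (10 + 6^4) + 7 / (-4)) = 8 / 5233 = 0.00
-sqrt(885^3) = -885*sqrt(885) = -26327.82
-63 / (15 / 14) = -294 / 5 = -58.80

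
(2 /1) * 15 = 30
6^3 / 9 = 24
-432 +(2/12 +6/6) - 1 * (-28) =-2417/6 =-402.83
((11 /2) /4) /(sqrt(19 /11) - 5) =-605 /2048 - 11 *sqrt(209) /2048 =-0.37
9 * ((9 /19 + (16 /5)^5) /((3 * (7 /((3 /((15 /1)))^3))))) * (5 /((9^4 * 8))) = 19951069 /181794375000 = 0.00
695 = 695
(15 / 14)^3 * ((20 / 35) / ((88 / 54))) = 91125 / 211288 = 0.43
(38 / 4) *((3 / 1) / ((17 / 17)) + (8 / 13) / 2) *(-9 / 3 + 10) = 5719 / 26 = 219.96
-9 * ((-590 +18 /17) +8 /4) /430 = 44901 /3655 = 12.28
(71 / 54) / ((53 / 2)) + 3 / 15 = 1786 / 7155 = 0.25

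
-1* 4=-4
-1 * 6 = -6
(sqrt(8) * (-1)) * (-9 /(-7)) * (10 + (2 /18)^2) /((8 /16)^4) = -25952 * sqrt(2) /63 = -582.57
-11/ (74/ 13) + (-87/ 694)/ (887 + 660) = -38383453/ 19861933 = -1.93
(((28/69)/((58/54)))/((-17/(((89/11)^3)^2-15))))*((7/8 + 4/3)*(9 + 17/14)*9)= -4622424305254119/3652314578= -1265615.05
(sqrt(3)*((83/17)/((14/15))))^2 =4650075/56644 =82.09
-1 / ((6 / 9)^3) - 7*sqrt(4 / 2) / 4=-27 / 8 - 7*sqrt(2) / 4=-5.85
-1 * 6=-6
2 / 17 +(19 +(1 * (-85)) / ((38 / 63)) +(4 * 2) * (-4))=-99357 / 646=-153.80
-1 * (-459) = 459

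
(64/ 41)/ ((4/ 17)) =272/ 41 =6.63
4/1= 4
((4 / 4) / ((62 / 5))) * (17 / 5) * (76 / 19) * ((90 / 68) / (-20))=-9 / 124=-0.07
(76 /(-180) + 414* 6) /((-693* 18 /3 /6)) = -111761 /31185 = -3.58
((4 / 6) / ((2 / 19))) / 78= 0.08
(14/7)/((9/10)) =20/9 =2.22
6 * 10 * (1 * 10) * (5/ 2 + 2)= 2700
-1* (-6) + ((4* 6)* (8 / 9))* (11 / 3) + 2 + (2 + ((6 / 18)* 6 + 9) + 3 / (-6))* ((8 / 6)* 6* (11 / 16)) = 5579 / 36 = 154.97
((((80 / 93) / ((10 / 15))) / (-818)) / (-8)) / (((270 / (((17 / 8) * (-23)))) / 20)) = -1955 / 2738664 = -0.00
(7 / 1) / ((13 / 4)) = 28 / 13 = 2.15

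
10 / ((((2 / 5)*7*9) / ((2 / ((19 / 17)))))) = 850 / 1197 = 0.71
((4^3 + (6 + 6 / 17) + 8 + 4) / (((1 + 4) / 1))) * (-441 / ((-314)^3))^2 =6806835 / 2036745769077064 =0.00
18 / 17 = 1.06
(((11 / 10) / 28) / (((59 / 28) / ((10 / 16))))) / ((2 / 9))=99 / 1888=0.05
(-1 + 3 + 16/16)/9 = 1/3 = 0.33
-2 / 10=-1 / 5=-0.20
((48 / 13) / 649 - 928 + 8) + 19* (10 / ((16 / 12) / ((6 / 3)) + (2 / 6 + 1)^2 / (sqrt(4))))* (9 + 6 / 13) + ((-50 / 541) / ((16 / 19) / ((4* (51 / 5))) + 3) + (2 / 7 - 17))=20473486610534 / 93520339913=218.92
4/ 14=2/ 7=0.29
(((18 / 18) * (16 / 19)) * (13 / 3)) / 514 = 104 / 14649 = 0.01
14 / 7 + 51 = 53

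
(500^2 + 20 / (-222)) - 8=27749102 / 111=249991.91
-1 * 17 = -17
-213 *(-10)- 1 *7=2123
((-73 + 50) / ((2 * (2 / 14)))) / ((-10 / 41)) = 330.05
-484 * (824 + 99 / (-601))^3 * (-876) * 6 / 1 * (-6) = -1852663454835546375000000 / 217081801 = -8534402452444856.84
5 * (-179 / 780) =-179 / 156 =-1.15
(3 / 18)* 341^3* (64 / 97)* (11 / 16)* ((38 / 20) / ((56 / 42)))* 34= 140882920013 / 970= 145240123.72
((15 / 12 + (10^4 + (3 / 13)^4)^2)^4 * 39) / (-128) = -34005526310928749255724891320338884444766137510152870341864300728136803 / 1116076224264578154002748821563953545216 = -30468820651865588826497090000000.00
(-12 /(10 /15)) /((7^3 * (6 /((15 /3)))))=-15 /343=-0.04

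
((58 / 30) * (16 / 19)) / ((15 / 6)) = 928 / 1425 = 0.65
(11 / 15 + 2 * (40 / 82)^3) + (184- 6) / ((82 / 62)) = 135.55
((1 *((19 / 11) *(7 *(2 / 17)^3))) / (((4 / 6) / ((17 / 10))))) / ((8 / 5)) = 399 / 12716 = 0.03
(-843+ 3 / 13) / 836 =-249 / 247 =-1.01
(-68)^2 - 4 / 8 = 9247 / 2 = 4623.50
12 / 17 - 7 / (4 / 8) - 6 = -328 / 17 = -19.29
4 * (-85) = -340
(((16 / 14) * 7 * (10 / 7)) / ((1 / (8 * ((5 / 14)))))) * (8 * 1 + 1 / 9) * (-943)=-110142400 / 441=-249756.01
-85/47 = -1.81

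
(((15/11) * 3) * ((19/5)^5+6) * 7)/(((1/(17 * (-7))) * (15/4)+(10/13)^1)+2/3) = 94122765828/5781875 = 16278.93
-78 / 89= -0.88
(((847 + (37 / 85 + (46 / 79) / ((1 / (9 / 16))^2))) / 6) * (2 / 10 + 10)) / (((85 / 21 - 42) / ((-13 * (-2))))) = -198893041347 / 201481600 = -987.15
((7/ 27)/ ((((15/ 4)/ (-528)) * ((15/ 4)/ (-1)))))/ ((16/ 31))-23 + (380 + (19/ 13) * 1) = 9932996/ 26325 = 377.32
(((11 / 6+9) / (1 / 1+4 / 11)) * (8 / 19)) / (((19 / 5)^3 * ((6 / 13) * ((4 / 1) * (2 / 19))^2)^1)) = 232375 / 311904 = 0.75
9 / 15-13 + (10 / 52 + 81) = 8943 / 130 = 68.79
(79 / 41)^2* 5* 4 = 124820 / 1681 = 74.25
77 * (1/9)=77/9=8.56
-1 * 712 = -712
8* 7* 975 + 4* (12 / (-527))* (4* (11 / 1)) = 28772088 / 527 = 54595.99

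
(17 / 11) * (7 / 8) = 119 / 88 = 1.35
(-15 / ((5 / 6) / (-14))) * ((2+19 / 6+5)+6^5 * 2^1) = 3921666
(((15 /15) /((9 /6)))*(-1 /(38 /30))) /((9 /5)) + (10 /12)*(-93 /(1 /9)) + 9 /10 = -595843 /855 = -696.89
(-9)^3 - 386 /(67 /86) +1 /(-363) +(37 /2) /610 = -36330973403 /29671620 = -1224.44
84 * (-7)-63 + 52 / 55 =-35753 / 55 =-650.05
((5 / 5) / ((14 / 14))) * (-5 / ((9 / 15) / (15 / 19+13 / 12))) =-10675 / 684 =-15.61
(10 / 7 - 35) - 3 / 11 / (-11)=-28414 / 847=-33.55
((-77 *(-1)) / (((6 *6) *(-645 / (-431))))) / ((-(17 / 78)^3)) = -145823678 / 1056295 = -138.05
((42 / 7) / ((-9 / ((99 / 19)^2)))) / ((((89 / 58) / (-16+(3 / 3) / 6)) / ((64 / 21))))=6737280 / 11837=569.17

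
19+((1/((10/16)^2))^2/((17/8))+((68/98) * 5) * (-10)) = -6564993/520625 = -12.61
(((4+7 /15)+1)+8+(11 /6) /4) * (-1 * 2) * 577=-321389 /20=-16069.45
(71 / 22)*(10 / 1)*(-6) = -2130 / 11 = -193.64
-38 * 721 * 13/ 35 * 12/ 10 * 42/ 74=-6411132/ 925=-6930.95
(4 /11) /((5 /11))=4 /5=0.80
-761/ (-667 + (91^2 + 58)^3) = -761/ 579885061552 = -0.00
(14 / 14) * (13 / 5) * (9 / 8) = 117 / 40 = 2.92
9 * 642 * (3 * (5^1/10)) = 8667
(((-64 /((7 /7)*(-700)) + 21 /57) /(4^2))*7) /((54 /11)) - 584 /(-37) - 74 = -883379297 /15184800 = -58.18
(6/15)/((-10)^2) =1/250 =0.00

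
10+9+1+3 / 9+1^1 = 64 / 3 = 21.33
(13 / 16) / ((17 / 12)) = 39 / 68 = 0.57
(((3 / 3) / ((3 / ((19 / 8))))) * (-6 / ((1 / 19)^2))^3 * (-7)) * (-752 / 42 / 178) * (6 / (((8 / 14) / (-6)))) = 31761050630148 / 89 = 356865737417.39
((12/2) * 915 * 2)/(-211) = -10980/211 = -52.04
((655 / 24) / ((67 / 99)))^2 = 467208225 / 287296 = 1626.23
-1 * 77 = -77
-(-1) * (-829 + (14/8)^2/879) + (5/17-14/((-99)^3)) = -64082684463223/77328949104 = -828.70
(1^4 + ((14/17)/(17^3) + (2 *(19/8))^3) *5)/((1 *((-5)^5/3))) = -8609107557/16704200000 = -0.52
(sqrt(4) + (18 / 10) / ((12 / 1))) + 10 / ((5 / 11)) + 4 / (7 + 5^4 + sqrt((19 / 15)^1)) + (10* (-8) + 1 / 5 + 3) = -6308123673 / 119826820-4* sqrt(285) / 5991341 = -52.64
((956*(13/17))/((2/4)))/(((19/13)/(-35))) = -11309480/323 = -35013.87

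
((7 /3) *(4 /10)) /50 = 7 /375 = 0.02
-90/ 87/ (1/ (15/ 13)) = -450/ 377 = -1.19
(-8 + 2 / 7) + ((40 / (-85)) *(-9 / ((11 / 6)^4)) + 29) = 37738837 / 1742279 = 21.66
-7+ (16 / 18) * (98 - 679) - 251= -6970 / 9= -774.44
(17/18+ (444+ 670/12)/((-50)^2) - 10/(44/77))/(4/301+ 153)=-221536903/2072565000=-0.11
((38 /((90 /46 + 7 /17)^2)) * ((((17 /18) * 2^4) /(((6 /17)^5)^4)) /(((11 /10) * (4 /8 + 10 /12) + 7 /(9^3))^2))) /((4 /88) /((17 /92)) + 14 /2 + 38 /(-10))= 15153749815.14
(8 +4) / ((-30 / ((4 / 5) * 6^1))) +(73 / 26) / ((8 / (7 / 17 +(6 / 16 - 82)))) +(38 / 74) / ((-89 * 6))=-212552899571 / 6986428800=-30.42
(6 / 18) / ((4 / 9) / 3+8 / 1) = 9 / 220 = 0.04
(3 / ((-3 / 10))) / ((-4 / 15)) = 75 / 2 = 37.50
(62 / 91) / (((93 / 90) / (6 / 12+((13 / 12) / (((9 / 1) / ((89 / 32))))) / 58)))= 72415 / 217152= 0.33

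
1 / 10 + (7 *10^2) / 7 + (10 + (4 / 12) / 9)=29737 / 270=110.14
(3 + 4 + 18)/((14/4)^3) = 200/343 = 0.58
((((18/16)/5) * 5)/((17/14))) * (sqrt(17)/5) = 63 * sqrt(17)/340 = 0.76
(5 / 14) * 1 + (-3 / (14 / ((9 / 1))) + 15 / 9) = 2 / 21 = 0.10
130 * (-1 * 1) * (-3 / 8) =195 / 4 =48.75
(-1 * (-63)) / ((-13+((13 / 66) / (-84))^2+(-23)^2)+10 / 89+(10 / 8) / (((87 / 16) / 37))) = 4997755401408 / 41617666727005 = 0.12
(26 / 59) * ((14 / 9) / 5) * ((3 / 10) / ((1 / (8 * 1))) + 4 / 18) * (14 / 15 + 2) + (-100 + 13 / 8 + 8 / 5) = -23260069 / 243000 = -95.72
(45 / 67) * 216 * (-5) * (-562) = 27313200 / 67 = 407659.70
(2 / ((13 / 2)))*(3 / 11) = 12 / 143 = 0.08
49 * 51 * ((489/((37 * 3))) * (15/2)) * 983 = 6006184065/74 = 81164649.53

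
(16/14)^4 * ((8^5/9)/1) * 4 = 536870912/21609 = 24844.78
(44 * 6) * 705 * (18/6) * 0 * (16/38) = 0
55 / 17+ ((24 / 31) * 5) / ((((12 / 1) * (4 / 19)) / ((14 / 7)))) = 3320 / 527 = 6.30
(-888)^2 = 788544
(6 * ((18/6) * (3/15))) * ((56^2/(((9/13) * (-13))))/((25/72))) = -451584/125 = -3612.67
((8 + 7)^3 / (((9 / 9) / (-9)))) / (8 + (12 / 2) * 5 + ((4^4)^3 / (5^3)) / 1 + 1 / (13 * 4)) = -197437500 / 872662357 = -0.23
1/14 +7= 99/14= 7.07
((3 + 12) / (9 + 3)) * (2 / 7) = 5 / 14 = 0.36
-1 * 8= -8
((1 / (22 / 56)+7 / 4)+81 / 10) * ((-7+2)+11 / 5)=-19089 / 550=-34.71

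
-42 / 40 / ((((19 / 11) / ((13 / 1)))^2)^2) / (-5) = 8781393621 / 13032100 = 673.83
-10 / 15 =-2 / 3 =-0.67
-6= -6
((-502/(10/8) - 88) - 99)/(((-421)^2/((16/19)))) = -47088/16837895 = -0.00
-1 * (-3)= 3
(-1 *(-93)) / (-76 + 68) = -93 / 8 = -11.62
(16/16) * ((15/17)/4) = 0.22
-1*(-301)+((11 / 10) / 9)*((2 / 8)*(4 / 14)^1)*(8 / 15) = 1422247 / 4725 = 301.00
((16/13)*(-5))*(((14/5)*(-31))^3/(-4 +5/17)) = -3176435584/2925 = -1085960.88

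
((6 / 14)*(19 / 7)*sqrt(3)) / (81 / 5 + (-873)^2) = 95*sqrt(3) / 62241858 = 0.00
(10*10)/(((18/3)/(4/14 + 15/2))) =2725/21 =129.76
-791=-791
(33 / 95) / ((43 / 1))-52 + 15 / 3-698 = -3043292 / 4085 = -744.99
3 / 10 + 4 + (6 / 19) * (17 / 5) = 1021 / 190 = 5.37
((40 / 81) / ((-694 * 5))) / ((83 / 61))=-244 / 2332881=-0.00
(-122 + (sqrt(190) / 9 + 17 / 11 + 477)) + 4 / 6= sqrt(190) / 9 + 11788 / 33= 358.74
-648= -648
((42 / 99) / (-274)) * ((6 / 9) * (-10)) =140 / 13563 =0.01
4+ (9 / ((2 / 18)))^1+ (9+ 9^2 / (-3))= 67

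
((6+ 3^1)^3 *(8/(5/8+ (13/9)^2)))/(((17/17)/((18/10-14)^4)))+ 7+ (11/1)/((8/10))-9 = 209301316305379/4392500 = 47649702.06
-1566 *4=-6264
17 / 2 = 8.50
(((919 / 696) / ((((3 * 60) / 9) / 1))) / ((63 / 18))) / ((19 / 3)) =919 / 308560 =0.00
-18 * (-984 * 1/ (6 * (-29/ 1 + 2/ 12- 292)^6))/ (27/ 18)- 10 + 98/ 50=-409110335916792946617/ 50884370138916015625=-8.04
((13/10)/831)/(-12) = -13/99720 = -0.00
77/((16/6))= 231/8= 28.88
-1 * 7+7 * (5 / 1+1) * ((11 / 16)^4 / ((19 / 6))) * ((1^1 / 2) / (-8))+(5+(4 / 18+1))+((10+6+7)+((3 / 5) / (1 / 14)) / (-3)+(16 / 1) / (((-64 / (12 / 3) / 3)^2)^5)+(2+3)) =1424050571599471 / 58755152609280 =24.24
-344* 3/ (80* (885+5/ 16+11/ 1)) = -1032/ 71705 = -0.01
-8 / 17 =-0.47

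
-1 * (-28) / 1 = 28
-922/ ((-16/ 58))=3342.25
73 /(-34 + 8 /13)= -949 /434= -2.19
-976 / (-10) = 97.60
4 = 4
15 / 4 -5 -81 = -329 / 4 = -82.25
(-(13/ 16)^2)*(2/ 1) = -169/ 128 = -1.32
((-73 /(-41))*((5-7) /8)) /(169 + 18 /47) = -3431 /1305604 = -0.00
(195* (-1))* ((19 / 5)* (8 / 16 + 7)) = -11115 / 2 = -5557.50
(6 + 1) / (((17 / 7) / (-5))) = -14.41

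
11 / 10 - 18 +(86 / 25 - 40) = -2673 / 50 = -53.46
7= 7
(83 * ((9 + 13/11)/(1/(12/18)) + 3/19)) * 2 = 722930/627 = 1153.00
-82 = -82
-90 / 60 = -3 / 2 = -1.50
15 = 15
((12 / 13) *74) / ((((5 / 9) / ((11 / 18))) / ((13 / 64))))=15.26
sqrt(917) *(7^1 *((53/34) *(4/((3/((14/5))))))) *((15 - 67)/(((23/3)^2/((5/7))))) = -231504 *sqrt(917)/8993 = -779.54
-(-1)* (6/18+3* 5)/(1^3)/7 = 46/21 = 2.19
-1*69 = -69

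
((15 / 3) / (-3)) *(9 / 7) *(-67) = 143.57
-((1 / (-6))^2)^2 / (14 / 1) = -1 / 18144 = -0.00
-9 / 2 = -4.50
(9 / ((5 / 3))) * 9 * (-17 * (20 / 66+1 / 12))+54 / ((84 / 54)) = -438129 / 1540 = -284.50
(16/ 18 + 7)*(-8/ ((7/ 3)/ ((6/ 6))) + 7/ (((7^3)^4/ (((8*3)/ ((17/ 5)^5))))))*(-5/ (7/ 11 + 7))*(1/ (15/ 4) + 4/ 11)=658118624401449536/ 58957945564050771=11.16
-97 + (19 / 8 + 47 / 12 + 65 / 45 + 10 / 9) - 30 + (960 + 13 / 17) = 1031357 / 1224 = 842.61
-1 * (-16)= 16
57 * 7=399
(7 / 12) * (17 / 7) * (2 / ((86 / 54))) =153 / 86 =1.78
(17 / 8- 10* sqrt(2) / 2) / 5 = 17 / 40- sqrt(2) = -0.99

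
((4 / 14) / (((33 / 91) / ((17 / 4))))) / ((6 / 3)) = 221 / 132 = 1.67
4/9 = 0.44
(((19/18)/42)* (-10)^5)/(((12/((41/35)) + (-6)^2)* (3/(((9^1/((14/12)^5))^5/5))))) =-3363605145751001675857920000/741610946674172590146271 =-4535.54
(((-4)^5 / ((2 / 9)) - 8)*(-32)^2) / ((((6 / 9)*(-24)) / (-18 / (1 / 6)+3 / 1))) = -31019520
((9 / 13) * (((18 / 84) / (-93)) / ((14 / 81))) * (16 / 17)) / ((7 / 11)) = -32076 / 2349893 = -0.01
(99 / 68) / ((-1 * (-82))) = 99 / 5576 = 0.02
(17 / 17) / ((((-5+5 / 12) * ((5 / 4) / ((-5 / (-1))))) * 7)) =-48 / 385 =-0.12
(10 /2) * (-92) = -460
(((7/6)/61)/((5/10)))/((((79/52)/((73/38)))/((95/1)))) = 4.60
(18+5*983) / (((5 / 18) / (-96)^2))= 818325504 / 5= 163665100.80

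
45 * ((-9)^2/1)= 3645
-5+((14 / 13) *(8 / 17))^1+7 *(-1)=-2540 / 221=-11.49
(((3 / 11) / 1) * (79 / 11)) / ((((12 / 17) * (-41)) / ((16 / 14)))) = -2686 / 34727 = -0.08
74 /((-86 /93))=-3441 /43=-80.02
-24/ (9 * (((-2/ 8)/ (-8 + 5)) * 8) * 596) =-1/ 149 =-0.01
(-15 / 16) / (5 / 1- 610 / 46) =69 / 608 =0.11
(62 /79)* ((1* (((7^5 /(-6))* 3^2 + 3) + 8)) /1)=-1562369 /79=-19776.82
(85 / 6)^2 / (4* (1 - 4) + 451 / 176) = -28900 / 1359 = -21.27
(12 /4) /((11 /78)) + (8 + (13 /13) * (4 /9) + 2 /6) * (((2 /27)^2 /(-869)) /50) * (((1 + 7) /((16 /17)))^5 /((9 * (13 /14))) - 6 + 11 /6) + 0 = 35915480401 /1688801400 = 21.27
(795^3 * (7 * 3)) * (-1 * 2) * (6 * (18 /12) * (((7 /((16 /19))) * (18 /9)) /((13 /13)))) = -12630333877875 /4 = -3157583469468.75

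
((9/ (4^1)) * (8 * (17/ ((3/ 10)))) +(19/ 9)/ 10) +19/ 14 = 321794/ 315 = 1021.57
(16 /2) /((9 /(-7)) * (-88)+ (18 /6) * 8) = 7 /120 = 0.06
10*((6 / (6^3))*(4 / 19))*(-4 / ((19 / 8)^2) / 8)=-320 / 61731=-0.01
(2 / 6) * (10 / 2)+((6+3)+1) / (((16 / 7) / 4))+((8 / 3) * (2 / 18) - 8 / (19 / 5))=17809 / 1026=17.36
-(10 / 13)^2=-100 / 169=-0.59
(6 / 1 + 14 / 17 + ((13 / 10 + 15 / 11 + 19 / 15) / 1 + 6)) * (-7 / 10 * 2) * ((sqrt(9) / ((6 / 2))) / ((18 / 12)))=-657923 / 42075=-15.64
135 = 135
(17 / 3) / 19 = 17 / 57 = 0.30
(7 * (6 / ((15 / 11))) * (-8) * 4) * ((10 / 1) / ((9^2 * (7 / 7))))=-9856 / 81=-121.68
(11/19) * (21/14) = 33/38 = 0.87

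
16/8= 2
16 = 16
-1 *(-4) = 4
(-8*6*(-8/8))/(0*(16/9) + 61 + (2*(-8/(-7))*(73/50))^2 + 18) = 1470000/2760431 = 0.53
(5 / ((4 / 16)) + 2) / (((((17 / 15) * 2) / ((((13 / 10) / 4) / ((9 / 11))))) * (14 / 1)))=1573 / 5712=0.28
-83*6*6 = -2988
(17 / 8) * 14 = 119 / 4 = 29.75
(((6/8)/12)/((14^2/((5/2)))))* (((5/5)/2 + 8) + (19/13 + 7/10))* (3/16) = 0.00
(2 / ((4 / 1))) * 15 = 15 / 2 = 7.50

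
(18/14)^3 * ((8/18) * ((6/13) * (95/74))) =92340/164983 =0.56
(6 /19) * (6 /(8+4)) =3 /19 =0.16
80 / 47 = 1.70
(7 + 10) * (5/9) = 9.44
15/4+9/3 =27/4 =6.75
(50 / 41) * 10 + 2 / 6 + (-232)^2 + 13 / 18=39731891 / 738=53837.25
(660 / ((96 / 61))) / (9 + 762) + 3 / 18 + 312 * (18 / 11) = 11562567 / 22616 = 511.26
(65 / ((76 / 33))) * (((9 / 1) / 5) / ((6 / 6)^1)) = 3861 / 76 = 50.80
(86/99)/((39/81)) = 258/143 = 1.80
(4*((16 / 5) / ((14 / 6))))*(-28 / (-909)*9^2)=6912 / 505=13.69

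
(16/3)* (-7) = -112/3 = -37.33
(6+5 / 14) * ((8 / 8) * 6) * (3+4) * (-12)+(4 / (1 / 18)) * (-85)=-9324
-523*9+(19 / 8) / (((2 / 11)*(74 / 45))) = -5563683 / 1184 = -4699.06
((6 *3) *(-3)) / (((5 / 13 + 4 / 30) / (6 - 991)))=10372050 / 101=102693.56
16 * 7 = 112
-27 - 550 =-577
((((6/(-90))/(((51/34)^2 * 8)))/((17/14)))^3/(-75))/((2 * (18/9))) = 343/3626346712500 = 0.00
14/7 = 2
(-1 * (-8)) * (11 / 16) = 5.50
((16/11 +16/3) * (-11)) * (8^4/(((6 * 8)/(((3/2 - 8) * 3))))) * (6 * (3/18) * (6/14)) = 53248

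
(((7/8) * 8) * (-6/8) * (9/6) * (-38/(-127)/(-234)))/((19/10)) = 0.01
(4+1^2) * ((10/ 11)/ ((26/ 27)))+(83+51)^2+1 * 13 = 2570242/ 143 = 17973.72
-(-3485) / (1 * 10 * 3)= 697 / 6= 116.17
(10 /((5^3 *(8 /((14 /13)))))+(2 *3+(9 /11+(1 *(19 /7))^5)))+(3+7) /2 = 19125593489 /120170050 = 159.15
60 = 60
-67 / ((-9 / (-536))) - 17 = -36065 / 9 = -4007.22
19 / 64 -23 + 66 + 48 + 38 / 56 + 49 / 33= 1381717 / 14784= 93.46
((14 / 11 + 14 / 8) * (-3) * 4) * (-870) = 347130 / 11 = 31557.27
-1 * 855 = -855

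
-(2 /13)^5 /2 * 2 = -32 /371293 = -0.00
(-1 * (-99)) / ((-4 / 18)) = -891 / 2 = -445.50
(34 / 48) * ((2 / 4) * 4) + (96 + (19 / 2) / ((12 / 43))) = 3155 / 24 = 131.46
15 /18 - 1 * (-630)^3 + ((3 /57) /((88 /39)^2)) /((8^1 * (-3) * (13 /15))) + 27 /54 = 882981974114597 /3531264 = 250047001.33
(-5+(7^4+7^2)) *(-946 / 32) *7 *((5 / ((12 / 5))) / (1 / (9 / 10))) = -121430925 / 128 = -948679.10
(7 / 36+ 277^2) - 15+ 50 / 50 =2761747 / 36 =76715.19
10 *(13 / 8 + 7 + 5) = 136.25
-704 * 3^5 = -171072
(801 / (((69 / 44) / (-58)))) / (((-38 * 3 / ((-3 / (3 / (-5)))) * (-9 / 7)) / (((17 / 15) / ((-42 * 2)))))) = 482647 / 35397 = 13.64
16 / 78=8 / 39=0.21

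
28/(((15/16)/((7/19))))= 3136/285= 11.00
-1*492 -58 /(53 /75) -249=-43623 /53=-823.08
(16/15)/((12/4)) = 16/45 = 0.36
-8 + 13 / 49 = -379 / 49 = -7.73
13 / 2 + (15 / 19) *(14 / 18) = 811 / 114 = 7.11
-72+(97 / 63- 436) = -31907 / 63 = -506.46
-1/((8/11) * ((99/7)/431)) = -3017/72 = -41.90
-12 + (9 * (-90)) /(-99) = -42 /11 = -3.82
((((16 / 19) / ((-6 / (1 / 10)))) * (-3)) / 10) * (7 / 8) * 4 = 7 / 475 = 0.01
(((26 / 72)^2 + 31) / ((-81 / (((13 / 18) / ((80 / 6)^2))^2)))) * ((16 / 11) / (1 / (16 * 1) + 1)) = -1363661 / 157044096000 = -0.00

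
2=2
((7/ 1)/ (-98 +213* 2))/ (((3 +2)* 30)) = 7/ 49200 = 0.00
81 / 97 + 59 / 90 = 1.49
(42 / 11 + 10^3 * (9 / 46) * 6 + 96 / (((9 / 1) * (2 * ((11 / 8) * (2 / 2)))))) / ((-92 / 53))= -23766313 / 34914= -680.71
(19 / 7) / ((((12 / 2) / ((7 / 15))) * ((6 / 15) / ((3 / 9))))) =19 / 108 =0.18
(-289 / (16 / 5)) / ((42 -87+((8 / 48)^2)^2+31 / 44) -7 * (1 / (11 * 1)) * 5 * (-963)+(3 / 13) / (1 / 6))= -16737435 / 559909403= -0.03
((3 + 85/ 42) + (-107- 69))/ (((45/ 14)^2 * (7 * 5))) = -14362/ 30375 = -0.47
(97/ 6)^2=9409/ 36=261.36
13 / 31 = 0.42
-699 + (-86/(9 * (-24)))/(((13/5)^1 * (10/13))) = -150941/216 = -698.80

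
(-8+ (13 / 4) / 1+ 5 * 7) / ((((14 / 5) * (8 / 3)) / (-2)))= -1815 / 224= -8.10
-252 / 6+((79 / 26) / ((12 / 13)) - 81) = -2873 / 24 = -119.71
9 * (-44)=-396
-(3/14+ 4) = -59/14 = -4.21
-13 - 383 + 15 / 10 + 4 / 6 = -2363 / 6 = -393.83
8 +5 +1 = 14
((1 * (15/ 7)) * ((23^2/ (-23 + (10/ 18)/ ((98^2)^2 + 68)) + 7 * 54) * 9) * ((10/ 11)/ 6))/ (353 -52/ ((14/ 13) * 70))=8896160987240625/ 3021396413919818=2.94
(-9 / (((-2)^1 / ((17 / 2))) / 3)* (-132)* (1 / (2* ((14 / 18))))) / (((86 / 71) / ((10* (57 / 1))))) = -2758495905 / 602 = -4582219.11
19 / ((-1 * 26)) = -19 / 26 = -0.73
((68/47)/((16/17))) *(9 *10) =138.35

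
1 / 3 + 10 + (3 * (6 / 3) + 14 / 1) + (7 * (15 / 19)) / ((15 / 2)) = 1771 / 57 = 31.07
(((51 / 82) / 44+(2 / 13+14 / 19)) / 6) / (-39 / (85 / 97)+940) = 68540345 / 407001861552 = 0.00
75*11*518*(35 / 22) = 679875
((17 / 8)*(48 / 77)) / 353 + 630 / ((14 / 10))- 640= -190.00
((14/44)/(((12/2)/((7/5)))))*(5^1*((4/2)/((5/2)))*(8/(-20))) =-98/825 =-0.12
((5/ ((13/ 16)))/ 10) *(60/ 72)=20/ 39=0.51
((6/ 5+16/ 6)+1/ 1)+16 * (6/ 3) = 553/ 15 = 36.87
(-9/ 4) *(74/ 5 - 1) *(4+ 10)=-4347/ 10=-434.70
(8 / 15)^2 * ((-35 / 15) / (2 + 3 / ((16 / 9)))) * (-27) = 7168 / 1475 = 4.86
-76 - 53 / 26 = -2029 / 26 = -78.04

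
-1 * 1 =-1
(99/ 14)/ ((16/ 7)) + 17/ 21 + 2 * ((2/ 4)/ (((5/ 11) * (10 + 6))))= 13577/ 3360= 4.04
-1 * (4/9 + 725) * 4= -26116/9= -2901.78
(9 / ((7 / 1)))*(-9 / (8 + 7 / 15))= -1215 / 889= -1.37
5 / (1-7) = -5 / 6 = -0.83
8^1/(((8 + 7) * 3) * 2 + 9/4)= 32/369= 0.09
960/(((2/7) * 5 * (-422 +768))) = 336/173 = 1.94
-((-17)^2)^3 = -24137569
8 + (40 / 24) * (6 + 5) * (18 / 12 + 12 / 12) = 323 / 6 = 53.83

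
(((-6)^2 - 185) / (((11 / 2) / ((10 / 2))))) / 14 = -745 / 77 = -9.68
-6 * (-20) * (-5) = -600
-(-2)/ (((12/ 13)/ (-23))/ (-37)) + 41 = 11309/ 6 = 1884.83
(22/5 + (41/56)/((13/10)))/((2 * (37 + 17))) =0.05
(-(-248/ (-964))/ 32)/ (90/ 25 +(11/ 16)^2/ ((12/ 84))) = -2480/ 2131163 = -0.00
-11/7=-1.57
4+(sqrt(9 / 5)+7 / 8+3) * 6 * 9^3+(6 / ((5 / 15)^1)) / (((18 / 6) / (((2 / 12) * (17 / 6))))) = 13122 * sqrt(5) / 5+203473 / 12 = 22824.42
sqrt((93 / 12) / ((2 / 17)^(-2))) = sqrt(31) / 17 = 0.33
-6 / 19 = -0.32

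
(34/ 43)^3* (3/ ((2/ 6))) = 353736/ 79507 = 4.45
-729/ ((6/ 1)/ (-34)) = 4131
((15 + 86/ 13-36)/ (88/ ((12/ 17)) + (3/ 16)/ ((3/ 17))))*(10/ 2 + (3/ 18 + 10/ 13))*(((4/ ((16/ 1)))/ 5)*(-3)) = 30558/ 299975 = 0.10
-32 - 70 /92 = -1507 /46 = -32.76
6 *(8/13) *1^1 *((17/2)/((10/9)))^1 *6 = 11016/65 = 169.48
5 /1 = 5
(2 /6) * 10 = 10 /3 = 3.33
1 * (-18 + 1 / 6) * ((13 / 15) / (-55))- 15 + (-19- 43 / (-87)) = -4769411 / 143550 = -33.22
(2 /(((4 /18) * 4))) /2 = 9 /8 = 1.12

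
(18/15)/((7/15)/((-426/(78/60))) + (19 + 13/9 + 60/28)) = 0.05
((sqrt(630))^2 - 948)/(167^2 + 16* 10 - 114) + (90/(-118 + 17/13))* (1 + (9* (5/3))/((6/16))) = -883668/27935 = -31.63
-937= -937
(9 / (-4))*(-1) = 9 / 4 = 2.25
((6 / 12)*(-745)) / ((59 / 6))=-2235 / 59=-37.88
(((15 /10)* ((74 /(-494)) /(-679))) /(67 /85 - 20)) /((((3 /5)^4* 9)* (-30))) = 393125 /798620459364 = 0.00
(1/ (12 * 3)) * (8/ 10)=0.02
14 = 14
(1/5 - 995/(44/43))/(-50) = 213881/11000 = 19.44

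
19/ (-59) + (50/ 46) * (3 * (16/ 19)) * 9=24.39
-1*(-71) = 71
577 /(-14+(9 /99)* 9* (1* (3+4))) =-6347 /91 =-69.75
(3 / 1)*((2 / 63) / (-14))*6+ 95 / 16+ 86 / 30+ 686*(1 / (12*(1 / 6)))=4136737 / 11760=351.76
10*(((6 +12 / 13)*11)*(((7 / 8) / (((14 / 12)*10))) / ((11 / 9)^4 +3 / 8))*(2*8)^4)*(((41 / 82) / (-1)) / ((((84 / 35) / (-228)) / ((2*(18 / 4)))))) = 613914884.11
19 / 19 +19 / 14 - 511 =-7121 / 14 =-508.64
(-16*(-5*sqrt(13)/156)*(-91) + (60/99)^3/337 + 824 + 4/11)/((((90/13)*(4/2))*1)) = 32446978109/544984605 - 91*sqrt(13)/27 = 47.39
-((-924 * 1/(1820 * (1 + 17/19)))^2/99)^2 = -15768841/29982195360000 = -0.00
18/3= 6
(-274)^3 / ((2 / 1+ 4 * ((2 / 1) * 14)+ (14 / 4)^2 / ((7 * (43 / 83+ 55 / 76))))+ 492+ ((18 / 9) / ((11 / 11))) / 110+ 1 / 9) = -3798094089240 / 112172887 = -33859.29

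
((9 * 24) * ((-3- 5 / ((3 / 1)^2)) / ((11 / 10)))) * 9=-69120 / 11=-6283.64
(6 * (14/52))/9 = 7/39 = 0.18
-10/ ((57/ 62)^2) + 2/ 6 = -11.50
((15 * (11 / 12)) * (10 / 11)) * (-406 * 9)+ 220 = -45455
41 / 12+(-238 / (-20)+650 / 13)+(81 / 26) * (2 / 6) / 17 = 866909 / 13260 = 65.38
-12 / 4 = -3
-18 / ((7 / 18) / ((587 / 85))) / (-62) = 95094 / 18445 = 5.16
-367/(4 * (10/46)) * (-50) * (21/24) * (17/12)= 5022395/192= 26158.31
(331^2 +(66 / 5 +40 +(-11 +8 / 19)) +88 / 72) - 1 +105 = 93801061 / 855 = 109708.84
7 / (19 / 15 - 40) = -15 / 83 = -0.18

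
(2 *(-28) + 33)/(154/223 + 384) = -5129/85786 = -0.06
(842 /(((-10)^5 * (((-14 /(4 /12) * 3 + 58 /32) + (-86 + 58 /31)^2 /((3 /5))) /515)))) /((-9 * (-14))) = -41671843 /14133120723750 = -0.00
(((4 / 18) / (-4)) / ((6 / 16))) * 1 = -4 / 27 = -0.15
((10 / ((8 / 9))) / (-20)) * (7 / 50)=-63 / 800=-0.08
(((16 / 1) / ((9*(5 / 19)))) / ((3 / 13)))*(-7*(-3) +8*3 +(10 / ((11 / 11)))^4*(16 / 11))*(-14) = -1775973472 / 297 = -5979708.66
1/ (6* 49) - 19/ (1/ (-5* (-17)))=-474809/ 294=-1615.00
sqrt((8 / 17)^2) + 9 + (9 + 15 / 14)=4651 / 238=19.54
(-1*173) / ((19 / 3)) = -519 / 19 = -27.32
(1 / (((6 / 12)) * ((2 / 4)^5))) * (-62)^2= 246016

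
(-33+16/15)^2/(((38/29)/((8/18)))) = 13307578/38475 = 345.88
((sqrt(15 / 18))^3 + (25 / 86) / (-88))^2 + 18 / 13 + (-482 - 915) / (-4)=7060579608271 / 20103393024 - 125 * sqrt(30) / 136224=351.21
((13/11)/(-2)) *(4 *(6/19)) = -156/209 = -0.75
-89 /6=-14.83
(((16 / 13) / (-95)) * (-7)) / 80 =0.00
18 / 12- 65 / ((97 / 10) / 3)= -3609 / 194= -18.60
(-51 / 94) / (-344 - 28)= 17 / 11656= 0.00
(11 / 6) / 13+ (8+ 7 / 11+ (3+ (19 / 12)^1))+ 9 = 22.36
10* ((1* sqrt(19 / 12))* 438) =730* sqrt(57) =5511.38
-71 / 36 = -1.97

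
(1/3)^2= 1/9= 0.11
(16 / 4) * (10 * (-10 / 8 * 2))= -100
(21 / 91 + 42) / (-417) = -183 / 1807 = -0.10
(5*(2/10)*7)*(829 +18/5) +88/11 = 29181/5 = 5836.20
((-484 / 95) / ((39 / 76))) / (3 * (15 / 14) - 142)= 27104 / 378885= 0.07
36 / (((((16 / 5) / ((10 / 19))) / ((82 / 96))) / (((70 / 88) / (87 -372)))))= -7175 / 508288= -0.01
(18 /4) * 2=9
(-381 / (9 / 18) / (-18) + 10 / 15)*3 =129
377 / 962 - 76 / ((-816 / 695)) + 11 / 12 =83077 / 1258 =66.04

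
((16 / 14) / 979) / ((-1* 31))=-8 / 212443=-0.00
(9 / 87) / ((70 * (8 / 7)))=3 / 2320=0.00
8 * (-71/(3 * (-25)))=568/75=7.57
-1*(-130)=130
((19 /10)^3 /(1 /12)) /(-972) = -6859 /81000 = -0.08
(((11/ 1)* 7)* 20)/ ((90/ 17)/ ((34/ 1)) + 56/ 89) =39610340/ 20189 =1961.98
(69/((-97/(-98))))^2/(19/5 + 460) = 76207740/7273157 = 10.48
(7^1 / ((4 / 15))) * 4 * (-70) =-7350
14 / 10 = 1.40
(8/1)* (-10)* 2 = -160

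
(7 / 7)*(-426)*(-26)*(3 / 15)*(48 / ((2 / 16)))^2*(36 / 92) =14699003904 / 115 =127817425.25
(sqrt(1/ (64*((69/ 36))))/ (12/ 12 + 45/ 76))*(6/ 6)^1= 19*sqrt(69)/ 2783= 0.06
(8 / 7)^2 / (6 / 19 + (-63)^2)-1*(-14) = 51737278 / 3695433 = 14.00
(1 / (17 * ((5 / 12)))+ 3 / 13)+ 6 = 7041 / 1105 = 6.37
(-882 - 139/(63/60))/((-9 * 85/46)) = 979892/16065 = 61.00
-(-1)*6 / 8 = 3 / 4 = 0.75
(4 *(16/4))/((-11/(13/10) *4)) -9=-521/55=-9.47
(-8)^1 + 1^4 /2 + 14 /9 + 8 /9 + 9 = 71 /18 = 3.94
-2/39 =-0.05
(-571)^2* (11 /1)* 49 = 175736099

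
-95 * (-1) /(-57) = -5 /3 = -1.67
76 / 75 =1.01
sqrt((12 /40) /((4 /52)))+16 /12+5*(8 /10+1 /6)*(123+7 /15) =sqrt(390) /10+26914 /45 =600.06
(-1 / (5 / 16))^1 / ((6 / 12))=-32 / 5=-6.40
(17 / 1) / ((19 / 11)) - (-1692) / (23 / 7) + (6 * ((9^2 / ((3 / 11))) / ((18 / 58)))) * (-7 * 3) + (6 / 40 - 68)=-120125.05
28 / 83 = 0.34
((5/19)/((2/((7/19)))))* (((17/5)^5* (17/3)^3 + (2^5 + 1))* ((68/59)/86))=830446476104/15455086875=53.73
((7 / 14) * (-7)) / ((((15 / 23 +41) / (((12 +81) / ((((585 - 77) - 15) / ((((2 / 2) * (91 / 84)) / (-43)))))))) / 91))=5904353 / 162469136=0.04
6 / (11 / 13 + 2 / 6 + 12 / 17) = 1989 / 625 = 3.18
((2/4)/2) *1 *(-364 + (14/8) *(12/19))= -6895/76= -90.72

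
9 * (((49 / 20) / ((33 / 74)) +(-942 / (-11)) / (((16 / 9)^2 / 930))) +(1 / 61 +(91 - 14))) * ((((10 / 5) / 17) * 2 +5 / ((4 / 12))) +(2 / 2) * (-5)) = 4250501557641 / 1825120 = 2328888.82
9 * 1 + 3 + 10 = 22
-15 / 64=-0.23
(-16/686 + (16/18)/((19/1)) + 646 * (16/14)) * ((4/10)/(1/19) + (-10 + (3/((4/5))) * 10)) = 844428936/32585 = 25914.65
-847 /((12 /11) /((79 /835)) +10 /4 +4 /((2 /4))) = -1472086 /38289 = -38.45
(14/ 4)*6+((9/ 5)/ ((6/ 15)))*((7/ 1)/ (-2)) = 21/ 4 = 5.25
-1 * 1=-1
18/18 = 1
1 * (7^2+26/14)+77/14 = 789/14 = 56.36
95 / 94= 1.01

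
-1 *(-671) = 671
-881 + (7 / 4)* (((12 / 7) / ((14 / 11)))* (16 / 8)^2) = -6101 / 7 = -871.57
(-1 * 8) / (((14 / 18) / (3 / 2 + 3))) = -324 / 7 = -46.29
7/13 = 0.54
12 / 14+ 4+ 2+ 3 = 69 / 7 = 9.86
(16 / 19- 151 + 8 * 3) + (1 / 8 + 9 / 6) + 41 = -12697 / 152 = -83.53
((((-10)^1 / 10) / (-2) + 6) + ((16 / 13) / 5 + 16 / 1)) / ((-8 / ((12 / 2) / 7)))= -8871 / 3640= -2.44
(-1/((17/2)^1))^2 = 4/289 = 0.01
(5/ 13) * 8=3.08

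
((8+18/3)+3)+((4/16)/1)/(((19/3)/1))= 1295/76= 17.04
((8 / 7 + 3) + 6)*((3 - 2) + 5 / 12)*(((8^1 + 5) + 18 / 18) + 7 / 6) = 15691 / 72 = 217.93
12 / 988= 3 / 247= 0.01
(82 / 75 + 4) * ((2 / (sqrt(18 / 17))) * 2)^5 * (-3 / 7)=-14130944 * sqrt(34) / 42525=-1937.61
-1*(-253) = 253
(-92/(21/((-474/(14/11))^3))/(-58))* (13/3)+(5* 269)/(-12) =-14127518771957/835548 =-16908087.59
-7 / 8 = -0.88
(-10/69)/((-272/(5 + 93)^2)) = 12005/2346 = 5.12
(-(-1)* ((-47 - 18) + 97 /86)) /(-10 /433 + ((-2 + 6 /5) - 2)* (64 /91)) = 32.06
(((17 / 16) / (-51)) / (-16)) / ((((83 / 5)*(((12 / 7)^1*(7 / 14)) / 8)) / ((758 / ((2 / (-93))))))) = -411215 / 15936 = -25.80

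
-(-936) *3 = 2808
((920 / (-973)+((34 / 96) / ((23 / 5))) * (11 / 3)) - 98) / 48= -2.06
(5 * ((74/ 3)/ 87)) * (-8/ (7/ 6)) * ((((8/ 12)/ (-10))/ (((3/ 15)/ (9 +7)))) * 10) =947200/ 1827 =518.45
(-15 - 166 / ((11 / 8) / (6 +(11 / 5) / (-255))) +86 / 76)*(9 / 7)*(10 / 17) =-557.54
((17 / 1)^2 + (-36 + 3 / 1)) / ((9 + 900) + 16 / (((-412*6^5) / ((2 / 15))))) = 384445440 / 1365081659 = 0.28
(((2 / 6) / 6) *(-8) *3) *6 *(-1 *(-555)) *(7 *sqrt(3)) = -31080 *sqrt(3) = -53832.14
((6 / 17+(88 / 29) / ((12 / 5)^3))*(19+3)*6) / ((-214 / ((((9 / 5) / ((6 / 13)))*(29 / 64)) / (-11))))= 792467 / 13969920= 0.06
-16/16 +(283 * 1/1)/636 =-353/636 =-0.56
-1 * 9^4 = -6561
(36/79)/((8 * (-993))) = -3/52298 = -0.00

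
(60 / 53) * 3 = 180 / 53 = 3.40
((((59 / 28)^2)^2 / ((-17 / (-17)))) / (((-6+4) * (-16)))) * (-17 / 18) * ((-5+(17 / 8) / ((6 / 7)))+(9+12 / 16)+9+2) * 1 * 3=-25749392125 / 809238528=-31.82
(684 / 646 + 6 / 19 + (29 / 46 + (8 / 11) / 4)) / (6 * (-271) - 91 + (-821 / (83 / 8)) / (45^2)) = -60072862275 / 47166791917234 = -0.00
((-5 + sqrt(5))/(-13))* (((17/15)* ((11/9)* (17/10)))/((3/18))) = 3179/585 -3179* sqrt(5)/2925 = 3.00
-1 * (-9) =9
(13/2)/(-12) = -13/24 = -0.54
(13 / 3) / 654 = 13 / 1962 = 0.01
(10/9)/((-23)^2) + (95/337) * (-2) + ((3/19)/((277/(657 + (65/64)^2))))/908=-17627489858228293/31405611128537088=-0.56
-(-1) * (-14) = -14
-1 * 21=-21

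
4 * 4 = 16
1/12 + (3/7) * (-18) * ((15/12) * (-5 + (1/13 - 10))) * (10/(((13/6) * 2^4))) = 295229/7098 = 41.59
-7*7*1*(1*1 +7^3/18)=-982.72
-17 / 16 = -1.06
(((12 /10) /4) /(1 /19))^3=185.19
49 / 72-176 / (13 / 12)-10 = -160787 / 936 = -171.78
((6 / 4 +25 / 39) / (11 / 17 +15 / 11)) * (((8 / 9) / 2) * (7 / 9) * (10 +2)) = 218603 / 49491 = 4.42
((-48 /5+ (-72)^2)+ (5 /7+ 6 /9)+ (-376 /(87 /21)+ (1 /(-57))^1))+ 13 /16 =4707839347 /925680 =5085.82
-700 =-700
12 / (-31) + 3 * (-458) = -42606 / 31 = -1374.39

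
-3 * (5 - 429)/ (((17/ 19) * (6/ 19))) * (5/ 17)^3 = 9566500/ 83521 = 114.54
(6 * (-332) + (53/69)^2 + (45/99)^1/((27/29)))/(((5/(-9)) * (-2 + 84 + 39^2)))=2.24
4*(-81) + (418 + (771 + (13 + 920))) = 1798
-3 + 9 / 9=-2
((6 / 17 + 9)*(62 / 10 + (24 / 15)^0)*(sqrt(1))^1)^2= 32764176 / 7225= 4534.83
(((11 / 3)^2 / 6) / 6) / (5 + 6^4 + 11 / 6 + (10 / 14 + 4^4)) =847 / 3537054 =0.00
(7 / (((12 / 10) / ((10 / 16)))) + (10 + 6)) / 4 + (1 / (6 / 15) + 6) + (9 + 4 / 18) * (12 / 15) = 59873 / 2880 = 20.79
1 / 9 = 0.11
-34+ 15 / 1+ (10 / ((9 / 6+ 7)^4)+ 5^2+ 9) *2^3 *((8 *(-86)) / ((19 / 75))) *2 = -1477491.72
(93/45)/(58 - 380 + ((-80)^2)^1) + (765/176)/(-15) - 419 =-3363942347/8022960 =-419.29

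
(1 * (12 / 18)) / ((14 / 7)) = 1 / 3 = 0.33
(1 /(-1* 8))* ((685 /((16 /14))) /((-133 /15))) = 8.45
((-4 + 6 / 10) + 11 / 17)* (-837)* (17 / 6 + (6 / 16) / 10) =22491027 / 3400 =6615.01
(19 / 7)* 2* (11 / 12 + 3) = 893 / 42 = 21.26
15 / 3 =5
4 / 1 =4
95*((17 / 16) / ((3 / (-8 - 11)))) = -30685 / 48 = -639.27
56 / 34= 28 / 17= 1.65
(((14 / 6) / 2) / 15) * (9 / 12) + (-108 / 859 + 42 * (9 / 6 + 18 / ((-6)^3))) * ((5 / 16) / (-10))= -1481971 / 824640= -1.80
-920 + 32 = -888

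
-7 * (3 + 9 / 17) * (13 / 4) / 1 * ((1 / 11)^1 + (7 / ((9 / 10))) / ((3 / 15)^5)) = -1094847845 / 561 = -1951600.44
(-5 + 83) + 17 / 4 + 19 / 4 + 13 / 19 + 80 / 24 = 5188 / 57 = 91.02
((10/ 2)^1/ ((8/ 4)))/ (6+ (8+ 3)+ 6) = 5/ 46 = 0.11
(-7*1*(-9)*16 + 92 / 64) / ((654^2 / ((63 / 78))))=113057 / 59309952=0.00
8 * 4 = 32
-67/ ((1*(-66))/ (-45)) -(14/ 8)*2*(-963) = 36573/ 11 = 3324.82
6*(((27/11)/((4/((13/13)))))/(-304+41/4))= -162/12925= -0.01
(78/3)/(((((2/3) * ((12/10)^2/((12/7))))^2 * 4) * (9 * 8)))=8125/28224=0.29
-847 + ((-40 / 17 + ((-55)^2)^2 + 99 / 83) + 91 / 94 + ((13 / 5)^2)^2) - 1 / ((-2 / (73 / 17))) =379243117376087 / 41448125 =9149825.65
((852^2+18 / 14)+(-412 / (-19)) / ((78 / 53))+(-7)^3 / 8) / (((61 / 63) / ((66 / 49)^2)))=98405300475801 / 72351734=1360095.95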